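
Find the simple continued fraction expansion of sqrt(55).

[7; (2, 2, 2, 14)]

Write x_i = (sqrt(55) + m_i)/d_i with (m_0, d_0) = (0, 1). a_0 = floor(sqrt(55)) = 7, since 7^2 = 49 <= 55 < 64 = 8^2.
Iterate m_{i+1} = d_i*a_i - m_i, d_{i+1} = (55 - m_{i+1}^2)/d_i, a_{i+1} = floor((a_0 + m_{i+1})/d_{i+1}):
  m_1 = 1*7 - 0 = 7, d_1 = (55 - 7^2)/1 = 6/1 = 6, a_1 = floor((7 + 7)/6) = 2.
  m_2 = 6*2 - 7 = 5, d_2 = (55 - 5^2)/6 = 30/6 = 5, a_2 = floor((7 + 5)/5) = 2.
  m_3 = 5*2 - 5 = 5, d_3 = (55 - 5^2)/5 = 30/5 = 6, a_3 = floor((7 + 5)/6) = 2.
  m_4 = 6*2 - 5 = 7, d_4 = (55 - 7^2)/6 = 6/6 = 1, a_4 = floor((7 + 7)/1) = 14.
  m_5 = 1*14 - 7 = 7, d_5 = (55 - 7^2)/1 = 6/1 = 6: (m_5, d_5) = (m_1, d_1) = (7, 6), so from here the quotients repeat a_1, ..., a_4; the period length is 4.
Hence the expansion of sqrt(55) is a_0 = 7 followed by the repeating block 2, 2, 2, 14 (period 4).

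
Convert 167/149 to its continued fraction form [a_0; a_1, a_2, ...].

Run the Euclidean algorithm on 167 and 149; the successive quotients are the partial quotients a_0, a_1, ... (each step inverts the fractional part left over by the previous one):
  167 = 1*149 + 18, so a_0 = 1.
  149 = 8*18 + 5, so a_1 = 8.
  18 = 3*5 + 3, so a_2 = 3.
  5 = 1*3 + 2, so a_3 = 1.
  3 = 1*2 + 1, so a_4 = 1.
  2 = 2*1 + 0, so a_5 = 2.
The remainder reaches 0 after 6 divisions, so the expansion has 6 partial quotients, read off in order.

[1; 8, 3, 1, 1, 2]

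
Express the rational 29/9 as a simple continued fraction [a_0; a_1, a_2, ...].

[3; 4, 2]

Run the Euclidean algorithm on 29 and 9; the successive quotients are the partial quotients a_0, a_1, ... (each step inverts the fractional part left over by the previous one):
  29 = 3*9 + 2, so a_0 = 3.
  9 = 4*2 + 1, so a_1 = 4.
  2 = 2*1 + 0, so a_2 = 2.
The remainder reaches 0 after 3 divisions, so the expansion has 3 partial quotients, read off in order.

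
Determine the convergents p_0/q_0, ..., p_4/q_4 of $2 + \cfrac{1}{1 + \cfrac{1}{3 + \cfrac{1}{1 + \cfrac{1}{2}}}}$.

Using the convergent recurrence p_i = a_i*p_{i-1} + p_{i-2}, q_i = a_i*q_{i-1} + q_{i-2} with p_{-2}=0, p_{-1}=1, q_{-2}=1, q_{-1}=0:
  i=0: a_0=2, p_0 = 2*1 + 0 = 2, q_0 = 2*0 + 1 = 1.
  i=1: a_1=1, p_1 = 1*2 + 1 = 3, q_1 = 1*1 + 0 = 1.
  i=2: a_2=3, p_2 = 3*3 + 2 = 11, q_2 = 3*1 + 1 = 4.
  i=3: a_3=1, p_3 = 1*11 + 3 = 14, q_3 = 1*4 + 1 = 5.
  i=4: a_4=2, p_4 = 2*14 + 11 = 39, q_4 = 2*5 + 4 = 14.

2/1, 3/1, 11/4, 14/5, 39/14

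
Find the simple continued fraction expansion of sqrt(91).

[9; (1, 1, 5, 1, 5, 1, 1, 18)]

Write x_i = (sqrt(91) + m_i)/d_i with (m_0, d_0) = (0, 1). a_0 = floor(sqrt(91)) = 9, since 9^2 = 81 <= 91 < 100 = 10^2.
Iterate m_{i+1} = d_i*a_i - m_i, d_{i+1} = (91 - m_{i+1}^2)/d_i, a_{i+1} = floor((a_0 + m_{i+1})/d_{i+1}):
  m_1 = 1*9 - 0 = 9, d_1 = (91 - 9^2)/1 = 10/1 = 10, a_1 = floor((9 + 9)/10) = 1.
  m_2 = 10*1 - 9 = 1, d_2 = (91 - 1^2)/10 = 90/10 = 9, a_2 = floor((9 + 1)/9) = 1.
  m_3 = 9*1 - 1 = 8, d_3 = (91 - 8^2)/9 = 27/9 = 3, a_3 = floor((9 + 8)/3) = 5.
  m_4 = 3*5 - 8 = 7, d_4 = (91 - 7^2)/3 = 42/3 = 14, a_4 = floor((9 + 7)/14) = 1.
  m_5 = 14*1 - 7 = 7, d_5 = (91 - 7^2)/14 = 42/14 = 3, a_5 = floor((9 + 7)/3) = 5.
  m_6 = 3*5 - 7 = 8, d_6 = (91 - 8^2)/3 = 27/3 = 9, a_6 = floor((9 + 8)/9) = 1.
  m_7 = 9*1 - 8 = 1, d_7 = (91 - 1^2)/9 = 90/9 = 10, a_7 = floor((9 + 1)/10) = 1.
  m_8 = 10*1 - 1 = 9, d_8 = (91 - 9^2)/10 = 10/10 = 1, a_8 = floor((9 + 9)/1) = 18.
  m_9 = 1*18 - 9 = 9, d_9 = (91 - 9^2)/1 = 10/1 = 10: (m_9, d_9) = (m_1, d_1) = (9, 10), so from here the quotients repeat a_1, ..., a_8; the period length is 8.
Hence the expansion of sqrt(91) is a_0 = 9 followed by the repeating block 1, 1, 5, 1, 5, 1, 1, 18 (period 8).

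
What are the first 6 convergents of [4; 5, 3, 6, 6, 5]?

Using the convergent recurrence p_i = a_i*p_{i-1} + p_{i-2}, q_i = a_i*q_{i-1} + q_{i-2} with p_{-2}=0, p_{-1}=1, q_{-2}=1, q_{-1}=0:
  i=0: a_0=4, p_0 = 4*1 + 0 = 4, q_0 = 4*0 + 1 = 1.
  i=1: a_1=5, p_1 = 5*4 + 1 = 21, q_1 = 5*1 + 0 = 5.
  i=2: a_2=3, p_2 = 3*21 + 4 = 67, q_2 = 3*5 + 1 = 16.
  i=3: a_3=6, p_3 = 6*67 + 21 = 423, q_3 = 6*16 + 5 = 101.
  i=4: a_4=6, p_4 = 6*423 + 67 = 2605, q_4 = 6*101 + 16 = 622.
  i=5: a_5=5, p_5 = 5*2605 + 423 = 13448, q_5 = 5*622 + 101 = 3211.

4/1, 21/5, 67/16, 423/101, 2605/622, 13448/3211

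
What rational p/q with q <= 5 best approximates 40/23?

Expand x = 40/23 as a continued fraction with the Euclidean algorithm:
  40 = 1*23 + 17, so a_0 = 1.
  23 = 1*17 + 6, so a_1 = 1.
  17 = 2*6 + 5, so a_2 = 2.
  6 = 1*5 + 1, so a_3 = 1.
  5 = 5*1 + 0, so a_4 = 5.
so x = [1; 1, 2, 1, 5].
Convergents (p_i = a_i*p_{i-1} + p_{i-2}, q_i = a_i*q_{i-1} + q_{i-2} with p_{-2}=0, p_{-1}=1, q_{-2}=1, q_{-1}=0), until the denominator exceeds 5:
  i=0: a_0=1, p_0 = 1*1 + 0 = 1, q_0 = 1*0 + 1 = 1.
  i=1: a_1=1, p_1 = 1*1 + 1 = 2, q_1 = 1*1 + 0 = 1.
  i=2: a_2=2, p_2 = 2*2 + 1 = 5, q_2 = 2*1 + 1 = 3.
  i=3: a_3=1, p_3 = 1*5 + 2 = 7, q_3 = 1*3 + 1 = 4.
  i=4: a_4=5, p_4 = 5*7 + 5 = 40, q_4 = 5*4 + 3 = 23.
q_4 = 23 > 5, so the last convergent with denominator <= 5 is p_3/q_3 = 7/4.
The closest fraction with denominator <= 5 is either p_3/q_3 or the intermediate fraction (k*p_3 + p_2)/(k*q_3 + q_2) with the largest k >= 1 whose denominator stays <= 5; these approach x as k grows, and every other convergent or intermediate fraction in range is farther away.
Largest k: floor((5 - q_2)/q_3) = floor((5 - 3)/4) = 0.
Since k = 0, no intermediate fraction beyond p_3/q_3 has denominator <= 5, so the convergent 7/4 is the closest (its error is |40*4 - 7*23|/(23*4) = 1/92).

7/4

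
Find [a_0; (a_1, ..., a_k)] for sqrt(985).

Write x_i = (sqrt(985) + m_i)/d_i with (m_0, d_0) = (0, 1). a_0 = floor(sqrt(985)) = 31, since 31^2 = 961 <= 985 < 1024 = 32^2.
Iterate m_{i+1} = d_i*a_i - m_i, d_{i+1} = (985 - m_{i+1}^2)/d_i, a_{i+1} = floor((a_0 + m_{i+1})/d_{i+1}):
  m_1 = 1*31 - 0 = 31, d_1 = (985 - 31^2)/1 = 24/1 = 24, a_1 = floor((31 + 31)/24) = 2.
  m_2 = 24*2 - 31 = 17, d_2 = (985 - 17^2)/24 = 696/24 = 29, a_2 = floor((31 + 17)/29) = 1.
  m_3 = 29*1 - 17 = 12, d_3 = (985 - 12^2)/29 = 841/29 = 29, a_3 = floor((31 + 12)/29) = 1.
  m_4 = 29*1 - 12 = 17, d_4 = (985 - 17^2)/29 = 696/29 = 24, a_4 = floor((31 + 17)/24) = 2.
  m_5 = 24*2 - 17 = 31, d_5 = (985 - 31^2)/24 = 24/24 = 1, a_5 = floor((31 + 31)/1) = 62.
  m_6 = 1*62 - 31 = 31, d_6 = (985 - 31^2)/1 = 24/1 = 24: (m_6, d_6) = (m_1, d_1) = (31, 24), so from here the quotients repeat a_1, ..., a_5; the period length is 5.
Hence the expansion of sqrt(985) is a_0 = 31 followed by the repeating block 2, 1, 1, 2, 62 (period 5).

[31; (2, 1, 1, 2, 62)]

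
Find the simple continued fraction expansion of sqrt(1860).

[43; (7, 1, 4, 1, 7, 86)]

Write x_i = (sqrt(1860) + m_i)/d_i with (m_0, d_0) = (0, 1). a_0 = floor(sqrt(1860)) = 43, since 43^2 = 1849 <= 1860 < 1936 = 44^2.
Iterate m_{i+1} = d_i*a_i - m_i, d_{i+1} = (1860 - m_{i+1}^2)/d_i, a_{i+1} = floor((a_0 + m_{i+1})/d_{i+1}):
  m_1 = 1*43 - 0 = 43, d_1 = (1860 - 43^2)/1 = 11/1 = 11, a_1 = floor((43 + 43)/11) = 7.
  m_2 = 11*7 - 43 = 34, d_2 = (1860 - 34^2)/11 = 704/11 = 64, a_2 = floor((43 + 34)/64) = 1.
  m_3 = 64*1 - 34 = 30, d_3 = (1860 - 30^2)/64 = 960/64 = 15, a_3 = floor((43 + 30)/15) = 4.
  m_4 = 15*4 - 30 = 30, d_4 = (1860 - 30^2)/15 = 960/15 = 64, a_4 = floor((43 + 30)/64) = 1.
  m_5 = 64*1 - 30 = 34, d_5 = (1860 - 34^2)/64 = 704/64 = 11, a_5 = floor((43 + 34)/11) = 7.
  m_6 = 11*7 - 34 = 43, d_6 = (1860 - 43^2)/11 = 11/11 = 1, a_6 = floor((43 + 43)/1) = 86.
  m_7 = 1*86 - 43 = 43, d_7 = (1860 - 43^2)/1 = 11/1 = 11: (m_7, d_7) = (m_1, d_1) = (43, 11), so from here the quotients repeat a_1, ..., a_6; the period length is 6.
Hence the expansion of sqrt(1860) is a_0 = 43 followed by the repeating block 7, 1, 4, 1, 7, 86 (period 6).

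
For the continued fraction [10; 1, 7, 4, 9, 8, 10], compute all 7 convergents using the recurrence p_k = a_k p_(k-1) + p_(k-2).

Using the convergent recurrence p_i = a_i*p_{i-1} + p_{i-2}, q_i = a_i*q_{i-1} + q_{i-2} with p_{-2}=0, p_{-1}=1, q_{-2}=1, q_{-1}=0:
  i=0: a_0=10, p_0 = 10*1 + 0 = 10, q_0 = 10*0 + 1 = 1.
  i=1: a_1=1, p_1 = 1*10 + 1 = 11, q_1 = 1*1 + 0 = 1.
  i=2: a_2=7, p_2 = 7*11 + 10 = 87, q_2 = 7*1 + 1 = 8.
  i=3: a_3=4, p_3 = 4*87 + 11 = 359, q_3 = 4*8 + 1 = 33.
  i=4: a_4=9, p_4 = 9*359 + 87 = 3318, q_4 = 9*33 + 8 = 305.
  i=5: a_5=8, p_5 = 8*3318 + 359 = 26903, q_5 = 8*305 + 33 = 2473.
  i=6: a_6=10, p_6 = 10*26903 + 3318 = 272348, q_6 = 10*2473 + 305 = 25035.

10/1, 11/1, 87/8, 359/33, 3318/305, 26903/2473, 272348/25035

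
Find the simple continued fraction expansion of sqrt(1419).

Write x_i = (sqrt(1419) + m_i)/d_i with (m_0, d_0) = (0, 1). a_0 = floor(sqrt(1419)) = 37, since 37^2 = 1369 <= 1419 < 1444 = 38^2.
Iterate m_{i+1} = d_i*a_i - m_i, d_{i+1} = (1419 - m_{i+1}^2)/d_i, a_{i+1} = floor((a_0 + m_{i+1})/d_{i+1}):
  m_1 = 1*37 - 0 = 37, d_1 = (1419 - 37^2)/1 = 50/1 = 50, a_1 = floor((37 + 37)/50) = 1.
  m_2 = 50*1 - 37 = 13, d_2 = (1419 - 13^2)/50 = 1250/50 = 25, a_2 = floor((37 + 13)/25) = 2.
  m_3 = 25*2 - 13 = 37, d_3 = (1419 - 37^2)/25 = 50/25 = 2, a_3 = floor((37 + 37)/2) = 37.
  m_4 = 2*37 - 37 = 37, d_4 = (1419 - 37^2)/2 = 50/2 = 25, a_4 = floor((37 + 37)/25) = 2.
  m_5 = 25*2 - 37 = 13, d_5 = (1419 - 13^2)/25 = 1250/25 = 50, a_5 = floor((37 + 13)/50) = 1.
  m_6 = 50*1 - 13 = 37, d_6 = (1419 - 37^2)/50 = 50/50 = 1, a_6 = floor((37 + 37)/1) = 74.
  m_7 = 1*74 - 37 = 37, d_7 = (1419 - 37^2)/1 = 50/1 = 50: (m_7, d_7) = (m_1, d_1) = (37, 50), so from here the quotients repeat a_1, ..., a_6; the period length is 6.
Hence the expansion of sqrt(1419) is a_0 = 37 followed by the repeating block 1, 2, 37, 2, 1, 74 (period 6).

[37; (1, 2, 37, 2, 1, 74)]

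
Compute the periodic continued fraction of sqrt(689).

Write x_i = (sqrt(689) + m_i)/d_i with (m_0, d_0) = (0, 1). a_0 = floor(sqrt(689)) = 26, since 26^2 = 676 <= 689 < 729 = 27^2.
Iterate m_{i+1} = d_i*a_i - m_i, d_{i+1} = (689 - m_{i+1}^2)/d_i, a_{i+1} = floor((a_0 + m_{i+1})/d_{i+1}):
  m_1 = 1*26 - 0 = 26, d_1 = (689 - 26^2)/1 = 13/1 = 13, a_1 = floor((26 + 26)/13) = 4.
  m_2 = 13*4 - 26 = 26, d_2 = (689 - 26^2)/13 = 13/13 = 1, a_2 = floor((26 + 26)/1) = 52.
  m_3 = 1*52 - 26 = 26, d_3 = (689 - 26^2)/1 = 13/1 = 13: (m_3, d_3) = (m_1, d_1) = (26, 13), so from here the quotients repeat a_1, a_2; the period length is 2.
Hence the expansion of sqrt(689) is a_0 = 26 followed by the repeating block 4, 52 (period 2).

[26; (4, 52)]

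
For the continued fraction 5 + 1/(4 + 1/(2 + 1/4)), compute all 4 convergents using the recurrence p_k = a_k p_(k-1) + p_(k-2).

5/1, 21/4, 47/9, 209/40

Using the convergent recurrence p_i = a_i*p_{i-1} + p_{i-2}, q_i = a_i*q_{i-1} + q_{i-2} with p_{-2}=0, p_{-1}=1, q_{-2}=1, q_{-1}=0:
  i=0: a_0=5, p_0 = 5*1 + 0 = 5, q_0 = 5*0 + 1 = 1.
  i=1: a_1=4, p_1 = 4*5 + 1 = 21, q_1 = 4*1 + 0 = 4.
  i=2: a_2=2, p_2 = 2*21 + 5 = 47, q_2 = 2*4 + 1 = 9.
  i=3: a_3=4, p_3 = 4*47 + 21 = 209, q_3 = 4*9 + 4 = 40.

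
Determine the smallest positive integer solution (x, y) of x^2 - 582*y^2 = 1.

First expand sqrt(582) as a continued fraction. With x_i = (sqrt(582) + m_i)/d_i and (m_0, d_0) = (0, 1): a_0 = floor(sqrt(582)) = 24, since 24^2 = 576 <= 582 < 625 = 25^2.
Iterate m_{i+1} = d_i*a_i - m_i, d_{i+1} = (582 - m_{i+1}^2)/d_i, a_{i+1} = floor((a_0 + m_{i+1})/d_{i+1}):
  m_1 = 1*24 - 0 = 24, d_1 = (582 - 24^2)/1 = 6/1 = 6, a_1 = floor((24 + 24)/6) = 8.
  m_2 = 6*8 - 24 = 24, d_2 = (582 - 24^2)/6 = 6/6 = 1, a_2 = floor((24 + 24)/1) = 48.
  m_3 = 1*48 - 24 = 24, d_3 = (582 - 24^2)/1 = 6/1 = 6: (m_3, d_3) = (m_1, d_1) = (24, 6), so from here the quotients repeat a_1, a_2; the period length is 2.
So sqrt(582) = [24; (8, 48)] with period length k = 2.
k is even, so the fundamental solution of x^2 - 582y^2 = 1 is (p_{k-1}, q_{k-1}) = (p_1, q_1); compute convergents through index 1.
Convergents (p_i = a_i*p_{i-1} + p_{i-2}, q_i = a_i*q_{i-1} + q_{i-2} with p_{-2}=0, p_{-1}=1, q_{-2}=1, q_{-1}=0):
  i=0: a_0=24, p_0 = 24*1 + 0 = 24, q_0 = 24*0 + 1 = 1.
  i=1: a_1=8, p_1 = 8*24 + 1 = 193, q_1 = 8*1 + 0 = 8.
Check: 193^2 - 582*8^2 = 37249 - 37248 = 1, so (x, y) = (193, 8) solves the equation, and by the theorem it is the least positive solution.

(x, y) = (193, 8)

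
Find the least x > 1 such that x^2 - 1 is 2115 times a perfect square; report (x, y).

First expand sqrt(2115) as a continued fraction. With x_i = (sqrt(2115) + m_i)/d_i and (m_0, d_0) = (0, 1): a_0 = floor(sqrt(2115)) = 45, since 45^2 = 2025 <= 2115 < 2116 = 46^2.
Iterate m_{i+1} = d_i*a_i - m_i, d_{i+1} = (2115 - m_{i+1}^2)/d_i, a_{i+1} = floor((a_0 + m_{i+1})/d_{i+1}):
  m_1 = 1*45 - 0 = 45, d_1 = (2115 - 45^2)/1 = 90/1 = 90, a_1 = floor((45 + 45)/90) = 1.
  m_2 = 90*1 - 45 = 45, d_2 = (2115 - 45^2)/90 = 90/90 = 1, a_2 = floor((45 + 45)/1) = 90.
  m_3 = 1*90 - 45 = 45, d_3 = (2115 - 45^2)/1 = 90/1 = 90: (m_3, d_3) = (m_1, d_1) = (45, 90), so from here the quotients repeat a_1, a_2; the period length is 2.
So sqrt(2115) = [45; (1, 90)] with period length k = 2.
k is even, so the fundamental solution of x^2 - 2115y^2 = 1 is (p_{k-1}, q_{k-1}) = (p_1, q_1); compute convergents through index 1.
Convergents (p_i = a_i*p_{i-1} + p_{i-2}, q_i = a_i*q_{i-1} + q_{i-2} with p_{-2}=0, p_{-1}=1, q_{-2}=1, q_{-1}=0):
  i=0: a_0=45, p_0 = 45*1 + 0 = 45, q_0 = 45*0 + 1 = 1.
  i=1: a_1=1, p_1 = 1*45 + 1 = 46, q_1 = 1*1 + 0 = 1.
Check: 46^2 - 2115*1^2 = 2116 - 2115 = 1, so (x, y) = (46, 1) solves the equation, and by the theorem it is the least positive solution.

(x, y) = (46, 1)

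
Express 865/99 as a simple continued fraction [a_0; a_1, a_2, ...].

[8; 1, 2, 1, 4, 5]

Run the Euclidean algorithm on 865 and 99; the successive quotients are the partial quotients a_0, a_1, ... (each step inverts the fractional part left over by the previous one):
  865 = 8*99 + 73, so a_0 = 8.
  99 = 1*73 + 26, so a_1 = 1.
  73 = 2*26 + 21, so a_2 = 2.
  26 = 1*21 + 5, so a_3 = 1.
  21 = 4*5 + 1, so a_4 = 4.
  5 = 5*1 + 0, so a_5 = 5.
The remainder reaches 0 after 6 divisions, so the expansion has 6 partial quotients, read off in order.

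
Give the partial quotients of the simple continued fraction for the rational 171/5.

[34; 5]

Run the Euclidean algorithm on 171 and 5; the successive quotients are the partial quotients a_0, a_1, ... (each step inverts the fractional part left over by the previous one):
  171 = 34*5 + 1, so a_0 = 34.
  5 = 5*1 + 0, so a_1 = 5.
The remainder reaches 0 after 2 divisions, so the expansion has 2 partial quotients, read off in order.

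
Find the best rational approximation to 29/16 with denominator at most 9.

9/5

Expand x = 29/16 as a continued fraction with the Euclidean algorithm:
  29 = 1*16 + 13, so a_0 = 1.
  16 = 1*13 + 3, so a_1 = 1.
  13 = 4*3 + 1, so a_2 = 4.
  3 = 3*1 + 0, so a_3 = 3.
so x = [1; 1, 4, 3].
Convergents (p_i = a_i*p_{i-1} + p_{i-2}, q_i = a_i*q_{i-1} + q_{i-2} with p_{-2}=0, p_{-1}=1, q_{-2}=1, q_{-1}=0), until the denominator exceeds 9:
  i=0: a_0=1, p_0 = 1*1 + 0 = 1, q_0 = 1*0 + 1 = 1.
  i=1: a_1=1, p_1 = 1*1 + 1 = 2, q_1 = 1*1 + 0 = 1.
  i=2: a_2=4, p_2 = 4*2 + 1 = 9, q_2 = 4*1 + 1 = 5.
  i=3: a_3=3, p_3 = 3*9 + 2 = 29, q_3 = 3*5 + 1 = 16.
q_3 = 16 > 9, so the last convergent with denominator <= 9 is p_2/q_2 = 9/5.
The closest fraction with denominator <= 9 is either p_2/q_2 or the intermediate fraction (k*p_2 + p_1)/(k*q_2 + q_1) with the largest k >= 1 whose denominator stays <= 9; these approach x as k grows, and every other convergent or intermediate fraction in range is farther away.
Largest k: floor((9 - q_1)/q_2) = floor((9 - 1)/5) = 1.
That gives (1*9 + 2)/(1*5 + 1) = 11/6.
Compare the errors: |x - 9/5| = |29*5 - 9*16|/(16*5) = 1/80, and |x - 11/6| = |29*6 - 11*16|/(16*6) = 2/96.
Cross-multiplying, 1*96 = 96 < 160 = 2*80, so 1/80 is smaller: the convergent 9/5 is closer to x than 11/6.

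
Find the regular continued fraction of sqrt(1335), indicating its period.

[36; (1, 1, 6, 7, 6, 1, 1, 72)]

Write x_i = (sqrt(1335) + m_i)/d_i with (m_0, d_0) = (0, 1). a_0 = floor(sqrt(1335)) = 36, since 36^2 = 1296 <= 1335 < 1369 = 37^2.
Iterate m_{i+1} = d_i*a_i - m_i, d_{i+1} = (1335 - m_{i+1}^2)/d_i, a_{i+1} = floor((a_0 + m_{i+1})/d_{i+1}):
  m_1 = 1*36 - 0 = 36, d_1 = (1335 - 36^2)/1 = 39/1 = 39, a_1 = floor((36 + 36)/39) = 1.
  m_2 = 39*1 - 36 = 3, d_2 = (1335 - 3^2)/39 = 1326/39 = 34, a_2 = floor((36 + 3)/34) = 1.
  m_3 = 34*1 - 3 = 31, d_3 = (1335 - 31^2)/34 = 374/34 = 11, a_3 = floor((36 + 31)/11) = 6.
  m_4 = 11*6 - 31 = 35, d_4 = (1335 - 35^2)/11 = 110/11 = 10, a_4 = floor((36 + 35)/10) = 7.
  m_5 = 10*7 - 35 = 35, d_5 = (1335 - 35^2)/10 = 110/10 = 11, a_5 = floor((36 + 35)/11) = 6.
  m_6 = 11*6 - 35 = 31, d_6 = (1335 - 31^2)/11 = 374/11 = 34, a_6 = floor((36 + 31)/34) = 1.
  m_7 = 34*1 - 31 = 3, d_7 = (1335 - 3^2)/34 = 1326/34 = 39, a_7 = floor((36 + 3)/39) = 1.
  m_8 = 39*1 - 3 = 36, d_8 = (1335 - 36^2)/39 = 39/39 = 1, a_8 = floor((36 + 36)/1) = 72.
  m_9 = 1*72 - 36 = 36, d_9 = (1335 - 36^2)/1 = 39/1 = 39: (m_9, d_9) = (m_1, d_1) = (36, 39), so from here the quotients repeat a_1, ..., a_8; the period length is 8.
Hence the expansion of sqrt(1335) is a_0 = 36 followed by the repeating block 1, 1, 6, 7, 6, 1, 1, 72 (period 8).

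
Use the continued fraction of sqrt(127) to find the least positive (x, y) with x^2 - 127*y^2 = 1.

(x, y) = (4730624, 419775)

First expand sqrt(127) as a continued fraction. With x_i = (sqrt(127) + m_i)/d_i and (m_0, d_0) = (0, 1): a_0 = floor(sqrt(127)) = 11, since 11^2 = 121 <= 127 < 144 = 12^2.
Iterate m_{i+1} = d_i*a_i - m_i, d_{i+1} = (127 - m_{i+1}^2)/d_i, a_{i+1} = floor((a_0 + m_{i+1})/d_{i+1}):
  m_1 = 1*11 - 0 = 11, d_1 = (127 - 11^2)/1 = 6/1 = 6, a_1 = floor((11 + 11)/6) = 3.
  m_2 = 6*3 - 11 = 7, d_2 = (127 - 7^2)/6 = 78/6 = 13, a_2 = floor((11 + 7)/13) = 1.
  m_3 = 13*1 - 7 = 6, d_3 = (127 - 6^2)/13 = 91/13 = 7, a_3 = floor((11 + 6)/7) = 2.
  m_4 = 7*2 - 6 = 8, d_4 = (127 - 8^2)/7 = 63/7 = 9, a_4 = floor((11 + 8)/9) = 2.
  m_5 = 9*2 - 8 = 10, d_5 = (127 - 10^2)/9 = 27/9 = 3, a_5 = floor((11 + 10)/3) = 7.
  m_6 = 3*7 - 10 = 11, d_6 = (127 - 11^2)/3 = 6/3 = 2, a_6 = floor((11 + 11)/2) = 11.
  m_7 = 2*11 - 11 = 11, d_7 = (127 - 11^2)/2 = 6/2 = 3, a_7 = floor((11 + 11)/3) = 7.
  m_8 = 3*7 - 11 = 10, d_8 = (127 - 10^2)/3 = 27/3 = 9, a_8 = floor((11 + 10)/9) = 2.
  m_9 = 9*2 - 10 = 8, d_9 = (127 - 8^2)/9 = 63/9 = 7, a_9 = floor((11 + 8)/7) = 2.
  m_10 = 7*2 - 8 = 6, d_10 = (127 - 6^2)/7 = 91/7 = 13, a_10 = floor((11 + 6)/13) = 1.
  m_11 = 13*1 - 6 = 7, d_11 = (127 - 7^2)/13 = 78/13 = 6, a_11 = floor((11 + 7)/6) = 3.
  m_12 = 6*3 - 7 = 11, d_12 = (127 - 11^2)/6 = 6/6 = 1, a_12 = floor((11 + 11)/1) = 22.
  m_13 = 1*22 - 11 = 11, d_13 = (127 - 11^2)/1 = 6/1 = 6: (m_13, d_13) = (m_1, d_1) = (11, 6), so from here the quotients repeat a_1, ..., a_12; the period length is 12.
So sqrt(127) = [11; (3, 1, 2, 2, 7, 11, 7, 2, 2, 1, 3, 22)] with period length k = 12.
k is even, so the fundamental solution of x^2 - 127y^2 = 1 is (p_{k-1}, q_{k-1}) = (p_11, q_11); compute convergents through index 11.
Convergents (p_i = a_i*p_{i-1} + p_{i-2}, q_i = a_i*q_{i-1} + q_{i-2} with p_{-2}=0, p_{-1}=1, q_{-2}=1, q_{-1}=0):
  i=0: a_0=11, p_0 = 11*1 + 0 = 11, q_0 = 11*0 + 1 = 1.
  i=1: a_1=3, p_1 = 3*11 + 1 = 34, q_1 = 3*1 + 0 = 3.
  i=2: a_2=1, p_2 = 1*34 + 11 = 45, q_2 = 1*3 + 1 = 4.
  i=3: a_3=2, p_3 = 2*45 + 34 = 124, q_3 = 2*4 + 3 = 11.
  i=4: a_4=2, p_4 = 2*124 + 45 = 293, q_4 = 2*11 + 4 = 26.
  i=5: a_5=7, p_5 = 7*293 + 124 = 2175, q_5 = 7*26 + 11 = 193.
  i=6: a_6=11, p_6 = 11*2175 + 293 = 24218, q_6 = 11*193 + 26 = 2149.
  i=7: a_7=7, p_7 = 7*24218 + 2175 = 171701, q_7 = 7*2149 + 193 = 15236.
  i=8: a_8=2, p_8 = 2*171701 + 24218 = 367620, q_8 = 2*15236 + 2149 = 32621.
  i=9: a_9=2, p_9 = 2*367620 + 171701 = 906941, q_9 = 2*32621 + 15236 = 80478.
  i=10: a_10=1, p_10 = 1*906941 + 367620 = 1274561, q_10 = 1*80478 + 32621 = 113099.
  i=11: a_11=3, p_11 = 3*1274561 + 906941 = 4730624, q_11 = 3*113099 + 80478 = 419775.
Check: 4730624^2 - 127*419775^2 = 22378803429376 - 22378803429375 = 1, so (x, y) = (4730624, 419775) solves the equation, and by the theorem it is the least positive solution.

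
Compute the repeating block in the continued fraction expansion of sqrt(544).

[23; (3, 11, 3, 46)]

Write x_i = (sqrt(544) + m_i)/d_i with (m_0, d_0) = (0, 1). a_0 = floor(sqrt(544)) = 23, since 23^2 = 529 <= 544 < 576 = 24^2.
Iterate m_{i+1} = d_i*a_i - m_i, d_{i+1} = (544 - m_{i+1}^2)/d_i, a_{i+1} = floor((a_0 + m_{i+1})/d_{i+1}):
  m_1 = 1*23 - 0 = 23, d_1 = (544 - 23^2)/1 = 15/1 = 15, a_1 = floor((23 + 23)/15) = 3.
  m_2 = 15*3 - 23 = 22, d_2 = (544 - 22^2)/15 = 60/15 = 4, a_2 = floor((23 + 22)/4) = 11.
  m_3 = 4*11 - 22 = 22, d_3 = (544 - 22^2)/4 = 60/4 = 15, a_3 = floor((23 + 22)/15) = 3.
  m_4 = 15*3 - 22 = 23, d_4 = (544 - 23^2)/15 = 15/15 = 1, a_4 = floor((23 + 23)/1) = 46.
  m_5 = 1*46 - 23 = 23, d_5 = (544 - 23^2)/1 = 15/1 = 15: (m_5, d_5) = (m_1, d_1) = (23, 15), so from here the quotients repeat a_1, ..., a_4; the period length is 4.
Hence the expansion of sqrt(544) is a_0 = 23 followed by the repeating block 3, 11, 3, 46 (period 4).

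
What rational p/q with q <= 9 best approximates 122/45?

Expand x = 122/45 as a continued fraction with the Euclidean algorithm:
  122 = 2*45 + 32, so a_0 = 2.
  45 = 1*32 + 13, so a_1 = 1.
  32 = 2*13 + 6, so a_2 = 2.
  13 = 2*6 + 1, so a_3 = 2.
  6 = 6*1 + 0, so a_4 = 6.
so x = [2; 1, 2, 2, 6].
Convergents (p_i = a_i*p_{i-1} + p_{i-2}, q_i = a_i*q_{i-1} + q_{i-2} with p_{-2}=0, p_{-1}=1, q_{-2}=1, q_{-1}=0), until the denominator exceeds 9:
  i=0: a_0=2, p_0 = 2*1 + 0 = 2, q_0 = 2*0 + 1 = 1.
  i=1: a_1=1, p_1 = 1*2 + 1 = 3, q_1 = 1*1 + 0 = 1.
  i=2: a_2=2, p_2 = 2*3 + 2 = 8, q_2 = 2*1 + 1 = 3.
  i=3: a_3=2, p_3 = 2*8 + 3 = 19, q_3 = 2*3 + 1 = 7.
  i=4: a_4=6, p_4 = 6*19 + 8 = 122, q_4 = 6*7 + 3 = 45.
q_4 = 45 > 9, so the last convergent with denominator <= 9 is p_3/q_3 = 19/7.
The closest fraction with denominator <= 9 is either p_3/q_3 or the intermediate fraction (k*p_3 + p_2)/(k*q_3 + q_2) with the largest k >= 1 whose denominator stays <= 9; these approach x as k grows, and every other convergent or intermediate fraction in range is farther away.
Largest k: floor((9 - q_2)/q_3) = floor((9 - 3)/7) = 0.
Since k = 0, no intermediate fraction beyond p_3/q_3 has denominator <= 9, so the convergent 19/7 is the closest (its error is |122*7 - 19*45|/(45*7) = 1/315).

19/7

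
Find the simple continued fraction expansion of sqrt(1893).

Write x_i = (sqrt(1893) + m_i)/d_i with (m_0, d_0) = (0, 1). a_0 = floor(sqrt(1893)) = 43, since 43^2 = 1849 <= 1893 < 1936 = 44^2.
Iterate m_{i+1} = d_i*a_i - m_i, d_{i+1} = (1893 - m_{i+1}^2)/d_i, a_{i+1} = floor((a_0 + m_{i+1})/d_{i+1}):
  m_1 = 1*43 - 0 = 43, d_1 = (1893 - 43^2)/1 = 44/1 = 44, a_1 = floor((43 + 43)/44) = 1.
  m_2 = 44*1 - 43 = 1, d_2 = (1893 - 1^2)/44 = 1892/44 = 43, a_2 = floor((43 + 1)/43) = 1.
  m_3 = 43*1 - 1 = 42, d_3 = (1893 - 42^2)/43 = 129/43 = 3, a_3 = floor((43 + 42)/3) = 28.
  m_4 = 3*28 - 42 = 42, d_4 = (1893 - 42^2)/3 = 129/3 = 43, a_4 = floor((43 + 42)/43) = 1.
  m_5 = 43*1 - 42 = 1, d_5 = (1893 - 1^2)/43 = 1892/43 = 44, a_5 = floor((43 + 1)/44) = 1.
  m_6 = 44*1 - 1 = 43, d_6 = (1893 - 43^2)/44 = 44/44 = 1, a_6 = floor((43 + 43)/1) = 86.
  m_7 = 1*86 - 43 = 43, d_7 = (1893 - 43^2)/1 = 44/1 = 44: (m_7, d_7) = (m_1, d_1) = (43, 44), so from here the quotients repeat a_1, ..., a_6; the period length is 6.
Hence the expansion of sqrt(1893) is a_0 = 43 followed by the repeating block 1, 1, 28, 1, 1, 86 (period 6).

[43; (1, 1, 28, 1, 1, 86)]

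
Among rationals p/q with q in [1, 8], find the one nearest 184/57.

13/4

Expand x = 184/57 as a continued fraction with the Euclidean algorithm:
  184 = 3*57 + 13, so a_0 = 3.
  57 = 4*13 + 5, so a_1 = 4.
  13 = 2*5 + 3, so a_2 = 2.
  5 = 1*3 + 2, so a_3 = 1.
  3 = 1*2 + 1, so a_4 = 1.
  2 = 2*1 + 0, so a_5 = 2.
so x = [3; 4, 2, 1, 1, 2].
Convergents (p_i = a_i*p_{i-1} + p_{i-2}, q_i = a_i*q_{i-1} + q_{i-2} with p_{-2}=0, p_{-1}=1, q_{-2}=1, q_{-1}=0), until the denominator exceeds 8:
  i=0: a_0=3, p_0 = 3*1 + 0 = 3, q_0 = 3*0 + 1 = 1.
  i=1: a_1=4, p_1 = 4*3 + 1 = 13, q_1 = 4*1 + 0 = 4.
  i=2: a_2=2, p_2 = 2*13 + 3 = 29, q_2 = 2*4 + 1 = 9.
q_2 = 9 > 8, so the last convergent with denominator <= 8 is p_1/q_1 = 13/4.
The closest fraction with denominator <= 8 is either p_1/q_1 or the intermediate fraction (k*p_1 + p_0)/(k*q_1 + q_0) with the largest k >= 1 whose denominator stays <= 8; these approach x as k grows, and every other convergent or intermediate fraction in range is farther away.
Largest k: floor((8 - q_0)/q_1) = floor((8 - 1)/4) = 1.
That gives (1*13 + 3)/(1*4 + 1) = 16/5.
Compare the errors: |x - 13/4| = |184*4 - 13*57|/(57*4) = 5/228, and |x - 16/5| = |184*5 - 16*57|/(57*5) = 8/285.
Cross-multiplying, 5*285 = 1425 < 1824 = 8*228, so 5/228 is smaller: the convergent 13/4 is closer to x than 16/5.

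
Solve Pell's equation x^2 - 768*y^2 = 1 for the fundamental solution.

First expand sqrt(768) as a continued fraction. With x_i = (sqrt(768) + m_i)/d_i and (m_0, d_0) = (0, 1): a_0 = floor(sqrt(768)) = 27, since 27^2 = 729 <= 768 < 784 = 28^2.
Iterate m_{i+1} = d_i*a_i - m_i, d_{i+1} = (768 - m_{i+1}^2)/d_i, a_{i+1} = floor((a_0 + m_{i+1})/d_{i+1}):
  m_1 = 1*27 - 0 = 27, d_1 = (768 - 27^2)/1 = 39/1 = 39, a_1 = floor((27 + 27)/39) = 1.
  m_2 = 39*1 - 27 = 12, d_2 = (768 - 12^2)/39 = 624/39 = 16, a_2 = floor((27 + 12)/16) = 2.
  m_3 = 16*2 - 12 = 20, d_3 = (768 - 20^2)/16 = 368/16 = 23, a_3 = floor((27 + 20)/23) = 2.
  m_4 = 23*2 - 20 = 26, d_4 = (768 - 26^2)/23 = 92/23 = 4, a_4 = floor((27 + 26)/4) = 13.
  m_5 = 4*13 - 26 = 26, d_5 = (768 - 26^2)/4 = 92/4 = 23, a_5 = floor((27 + 26)/23) = 2.
  m_6 = 23*2 - 26 = 20, d_6 = (768 - 20^2)/23 = 368/23 = 16, a_6 = floor((27 + 20)/16) = 2.
  m_7 = 16*2 - 20 = 12, d_7 = (768 - 12^2)/16 = 624/16 = 39, a_7 = floor((27 + 12)/39) = 1.
  m_8 = 39*1 - 12 = 27, d_8 = (768 - 27^2)/39 = 39/39 = 1, a_8 = floor((27 + 27)/1) = 54.
  m_9 = 1*54 - 27 = 27, d_9 = (768 - 27^2)/1 = 39/1 = 39: (m_9, d_9) = (m_1, d_1) = (27, 39), so from here the quotients repeat a_1, ..., a_8; the period length is 8.
So sqrt(768) = [27; (1, 2, 2, 13, 2, 2, 1, 54)] with period length k = 8.
k is even, so the fundamental solution of x^2 - 768y^2 = 1 is (p_{k-1}, q_{k-1}) = (p_7, q_7); compute convergents through index 7.
Convergents (p_i = a_i*p_{i-1} + p_{i-2}, q_i = a_i*q_{i-1} + q_{i-2} with p_{-2}=0, p_{-1}=1, q_{-2}=1, q_{-1}=0):
  i=0: a_0=27, p_0 = 27*1 + 0 = 27, q_0 = 27*0 + 1 = 1.
  i=1: a_1=1, p_1 = 1*27 + 1 = 28, q_1 = 1*1 + 0 = 1.
  i=2: a_2=2, p_2 = 2*28 + 27 = 83, q_2 = 2*1 + 1 = 3.
  i=3: a_3=2, p_3 = 2*83 + 28 = 194, q_3 = 2*3 + 1 = 7.
  i=4: a_4=13, p_4 = 13*194 + 83 = 2605, q_4 = 13*7 + 3 = 94.
  i=5: a_5=2, p_5 = 2*2605 + 194 = 5404, q_5 = 2*94 + 7 = 195.
  i=6: a_6=2, p_6 = 2*5404 + 2605 = 13413, q_6 = 2*195 + 94 = 484.
  i=7: a_7=1, p_7 = 1*13413 + 5404 = 18817, q_7 = 1*484 + 195 = 679.
Check: 18817^2 - 768*679^2 = 354079489 - 354079488 = 1, so (x, y) = (18817, 679) solves the equation, and by the theorem it is the least positive solution.

(x, y) = (18817, 679)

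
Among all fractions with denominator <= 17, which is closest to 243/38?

32/5

Expand x = 243/38 as a continued fraction with the Euclidean algorithm:
  243 = 6*38 + 15, so a_0 = 6.
  38 = 2*15 + 8, so a_1 = 2.
  15 = 1*8 + 7, so a_2 = 1.
  8 = 1*7 + 1, so a_3 = 1.
  7 = 7*1 + 0, so a_4 = 7.
so x = [6; 2, 1, 1, 7].
Convergents (p_i = a_i*p_{i-1} + p_{i-2}, q_i = a_i*q_{i-1} + q_{i-2} with p_{-2}=0, p_{-1}=1, q_{-2}=1, q_{-1}=0), until the denominator exceeds 17:
  i=0: a_0=6, p_0 = 6*1 + 0 = 6, q_0 = 6*0 + 1 = 1.
  i=1: a_1=2, p_1 = 2*6 + 1 = 13, q_1 = 2*1 + 0 = 2.
  i=2: a_2=1, p_2 = 1*13 + 6 = 19, q_2 = 1*2 + 1 = 3.
  i=3: a_3=1, p_3 = 1*19 + 13 = 32, q_3 = 1*3 + 2 = 5.
  i=4: a_4=7, p_4 = 7*32 + 19 = 243, q_4 = 7*5 + 3 = 38.
q_4 = 38 > 17, so the last convergent with denominator <= 17 is p_3/q_3 = 32/5.
The closest fraction with denominator <= 17 is either p_3/q_3 or the intermediate fraction (k*p_3 + p_2)/(k*q_3 + q_2) with the largest k >= 1 whose denominator stays <= 17; these approach x as k grows, and every other convergent or intermediate fraction in range is farther away.
Largest k: floor((17 - q_2)/q_3) = floor((17 - 3)/5) = 2.
That gives (2*32 + 19)/(2*5 + 3) = 83/13.
Compare the errors: |x - 32/5| = |243*5 - 32*38|/(38*5) = 1/190, and |x - 83/13| = |243*13 - 83*38|/(38*13) = 5/494.
Cross-multiplying, 1*494 = 494 < 950 = 5*190, so 1/190 is smaller: the convergent 32/5 is closer to x than 83/13.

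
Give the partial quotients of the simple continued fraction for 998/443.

[2; 3, 1, 21, 2, 2]

Run the Euclidean algorithm on 998 and 443; the successive quotients are the partial quotients a_0, a_1, ... (each step inverts the fractional part left over by the previous one):
  998 = 2*443 + 112, so a_0 = 2.
  443 = 3*112 + 107, so a_1 = 3.
  112 = 1*107 + 5, so a_2 = 1.
  107 = 21*5 + 2, so a_3 = 21.
  5 = 2*2 + 1, so a_4 = 2.
  2 = 2*1 + 0, so a_5 = 2.
The remainder reaches 0 after 6 divisions, so the expansion has 6 partial quotients, read off in order.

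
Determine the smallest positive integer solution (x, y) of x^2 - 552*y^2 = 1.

(x, y) = (47, 2)

First expand sqrt(552) as a continued fraction. With x_i = (sqrt(552) + m_i)/d_i and (m_0, d_0) = (0, 1): a_0 = floor(sqrt(552)) = 23, since 23^2 = 529 <= 552 < 576 = 24^2.
Iterate m_{i+1} = d_i*a_i - m_i, d_{i+1} = (552 - m_{i+1}^2)/d_i, a_{i+1} = floor((a_0 + m_{i+1})/d_{i+1}):
  m_1 = 1*23 - 0 = 23, d_1 = (552 - 23^2)/1 = 23/1 = 23, a_1 = floor((23 + 23)/23) = 2.
  m_2 = 23*2 - 23 = 23, d_2 = (552 - 23^2)/23 = 23/23 = 1, a_2 = floor((23 + 23)/1) = 46.
  m_3 = 1*46 - 23 = 23, d_3 = (552 - 23^2)/1 = 23/1 = 23: (m_3, d_3) = (m_1, d_1) = (23, 23), so from here the quotients repeat a_1, a_2; the period length is 2.
So sqrt(552) = [23; (2, 46)] with period length k = 2.
k is even, so the fundamental solution of x^2 - 552y^2 = 1 is (p_{k-1}, q_{k-1}) = (p_1, q_1); compute convergents through index 1.
Convergents (p_i = a_i*p_{i-1} + p_{i-2}, q_i = a_i*q_{i-1} + q_{i-2} with p_{-2}=0, p_{-1}=1, q_{-2}=1, q_{-1}=0):
  i=0: a_0=23, p_0 = 23*1 + 0 = 23, q_0 = 23*0 + 1 = 1.
  i=1: a_1=2, p_1 = 2*23 + 1 = 47, q_1 = 2*1 + 0 = 2.
Check: 47^2 - 552*2^2 = 2209 - 2208 = 1, so (x, y) = (47, 2) solves the equation, and by the theorem it is the least positive solution.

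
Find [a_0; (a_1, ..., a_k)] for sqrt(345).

[18; (1, 1, 2, 1, 6, 1, 2, 1, 1, 36)]

Write x_i = (sqrt(345) + m_i)/d_i with (m_0, d_0) = (0, 1). a_0 = floor(sqrt(345)) = 18, since 18^2 = 324 <= 345 < 361 = 19^2.
Iterate m_{i+1} = d_i*a_i - m_i, d_{i+1} = (345 - m_{i+1}^2)/d_i, a_{i+1} = floor((a_0 + m_{i+1})/d_{i+1}):
  m_1 = 1*18 - 0 = 18, d_1 = (345 - 18^2)/1 = 21/1 = 21, a_1 = floor((18 + 18)/21) = 1.
  m_2 = 21*1 - 18 = 3, d_2 = (345 - 3^2)/21 = 336/21 = 16, a_2 = floor((18 + 3)/16) = 1.
  m_3 = 16*1 - 3 = 13, d_3 = (345 - 13^2)/16 = 176/16 = 11, a_3 = floor((18 + 13)/11) = 2.
  m_4 = 11*2 - 13 = 9, d_4 = (345 - 9^2)/11 = 264/11 = 24, a_4 = floor((18 + 9)/24) = 1.
  m_5 = 24*1 - 9 = 15, d_5 = (345 - 15^2)/24 = 120/24 = 5, a_5 = floor((18 + 15)/5) = 6.
  m_6 = 5*6 - 15 = 15, d_6 = (345 - 15^2)/5 = 120/5 = 24, a_6 = floor((18 + 15)/24) = 1.
  m_7 = 24*1 - 15 = 9, d_7 = (345 - 9^2)/24 = 264/24 = 11, a_7 = floor((18 + 9)/11) = 2.
  m_8 = 11*2 - 9 = 13, d_8 = (345 - 13^2)/11 = 176/11 = 16, a_8 = floor((18 + 13)/16) = 1.
  m_9 = 16*1 - 13 = 3, d_9 = (345 - 3^2)/16 = 336/16 = 21, a_9 = floor((18 + 3)/21) = 1.
  m_10 = 21*1 - 3 = 18, d_10 = (345 - 18^2)/21 = 21/21 = 1, a_10 = floor((18 + 18)/1) = 36.
  m_11 = 1*36 - 18 = 18, d_11 = (345 - 18^2)/1 = 21/1 = 21: (m_11, d_11) = (m_1, d_1) = (18, 21), so from here the quotients repeat a_1, ..., a_10; the period length is 10.
Hence the expansion of sqrt(345) is a_0 = 18 followed by the repeating block 1, 1, 2, 1, 6, 1, 2, 1, 1, 36 (period 10).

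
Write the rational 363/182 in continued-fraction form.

[1; 1, 181]

Run the Euclidean algorithm on 363 and 182; the successive quotients are the partial quotients a_0, a_1, ... (each step inverts the fractional part left over by the previous one):
  363 = 1*182 + 181, so a_0 = 1.
  182 = 1*181 + 1, so a_1 = 1.
  181 = 181*1 + 0, so a_2 = 181.
The remainder reaches 0 after 3 divisions, so the expansion has 3 partial quotients, read off in order.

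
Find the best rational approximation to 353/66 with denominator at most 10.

Expand x = 353/66 as a continued fraction with the Euclidean algorithm:
  353 = 5*66 + 23, so a_0 = 5.
  66 = 2*23 + 20, so a_1 = 2.
  23 = 1*20 + 3, so a_2 = 1.
  20 = 6*3 + 2, so a_3 = 6.
  3 = 1*2 + 1, so a_4 = 1.
  2 = 2*1 + 0, so a_5 = 2.
so x = [5; 2, 1, 6, 1, 2].
Convergents (p_i = a_i*p_{i-1} + p_{i-2}, q_i = a_i*q_{i-1} + q_{i-2} with p_{-2}=0, p_{-1}=1, q_{-2}=1, q_{-1}=0), until the denominator exceeds 10:
  i=0: a_0=5, p_0 = 5*1 + 0 = 5, q_0 = 5*0 + 1 = 1.
  i=1: a_1=2, p_1 = 2*5 + 1 = 11, q_1 = 2*1 + 0 = 2.
  i=2: a_2=1, p_2 = 1*11 + 5 = 16, q_2 = 1*2 + 1 = 3.
  i=3: a_3=6, p_3 = 6*16 + 11 = 107, q_3 = 6*3 + 2 = 20.
q_3 = 20 > 10, so the last convergent with denominator <= 10 is p_2/q_2 = 16/3.
The closest fraction with denominator <= 10 is either p_2/q_2 or the intermediate fraction (k*p_2 + p_1)/(k*q_2 + q_1) with the largest k >= 1 whose denominator stays <= 10; these approach x as k grows, and every other convergent or intermediate fraction in range is farther away.
Largest k: floor((10 - q_1)/q_2) = floor((10 - 2)/3) = 2.
That gives (2*16 + 11)/(2*3 + 2) = 43/8.
Compare the errors: |x - 16/3| = |353*3 - 16*66|/(66*3) = 3/198, and |x - 43/8| = |353*8 - 43*66|/(66*8) = 14/528.
Cross-multiplying, 3*528 = 1584 < 2772 = 14*198, so 3/198 is smaller: the convergent 16/3 is closer to x than 43/8.

16/3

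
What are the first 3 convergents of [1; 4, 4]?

Using the convergent recurrence p_i = a_i*p_{i-1} + p_{i-2}, q_i = a_i*q_{i-1} + q_{i-2} with p_{-2}=0, p_{-1}=1, q_{-2}=1, q_{-1}=0:
  i=0: a_0=1, p_0 = 1*1 + 0 = 1, q_0 = 1*0 + 1 = 1.
  i=1: a_1=4, p_1 = 4*1 + 1 = 5, q_1 = 4*1 + 0 = 4.
  i=2: a_2=4, p_2 = 4*5 + 1 = 21, q_2 = 4*4 + 1 = 17.

1/1, 5/4, 21/17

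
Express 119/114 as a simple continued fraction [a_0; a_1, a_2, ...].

[1; 22, 1, 4]

Run the Euclidean algorithm on 119 and 114; the successive quotients are the partial quotients a_0, a_1, ... (each step inverts the fractional part left over by the previous one):
  119 = 1*114 + 5, so a_0 = 1.
  114 = 22*5 + 4, so a_1 = 22.
  5 = 1*4 + 1, so a_2 = 1.
  4 = 4*1 + 0, so a_3 = 4.
The remainder reaches 0 after 4 divisions, so the expansion has 4 partial quotients, read off in order.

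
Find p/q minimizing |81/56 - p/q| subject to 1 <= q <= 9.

13/9

Expand x = 81/56 as a continued fraction with the Euclidean algorithm:
  81 = 1*56 + 25, so a_0 = 1.
  56 = 2*25 + 6, so a_1 = 2.
  25 = 4*6 + 1, so a_2 = 4.
  6 = 6*1 + 0, so a_3 = 6.
so x = [1; 2, 4, 6].
Convergents (p_i = a_i*p_{i-1} + p_{i-2}, q_i = a_i*q_{i-1} + q_{i-2} with p_{-2}=0, p_{-1}=1, q_{-2}=1, q_{-1}=0), until the denominator exceeds 9:
  i=0: a_0=1, p_0 = 1*1 + 0 = 1, q_0 = 1*0 + 1 = 1.
  i=1: a_1=2, p_1 = 2*1 + 1 = 3, q_1 = 2*1 + 0 = 2.
  i=2: a_2=4, p_2 = 4*3 + 1 = 13, q_2 = 4*2 + 1 = 9.
  i=3: a_3=6, p_3 = 6*13 + 3 = 81, q_3 = 6*9 + 2 = 56.
q_3 = 56 > 9, so the last convergent with denominator <= 9 is p_2/q_2 = 13/9.
The closest fraction with denominator <= 9 is either p_2/q_2 or the intermediate fraction (k*p_2 + p_1)/(k*q_2 + q_1) with the largest k >= 1 whose denominator stays <= 9; these approach x as k grows, and every other convergent or intermediate fraction in range is farther away.
Largest k: floor((9 - q_1)/q_2) = floor((9 - 2)/9) = 0.
Since k = 0, no intermediate fraction beyond p_2/q_2 has denominator <= 9, so the convergent 13/9 is the closest (its error is |81*9 - 13*56|/(56*9) = 1/504).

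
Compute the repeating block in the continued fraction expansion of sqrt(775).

[27; (1, 5, 4, 1, 8, 2, 8, 1, 4, 5, 1, 54)]

Write x_i = (sqrt(775) + m_i)/d_i with (m_0, d_0) = (0, 1). a_0 = floor(sqrt(775)) = 27, since 27^2 = 729 <= 775 < 784 = 28^2.
Iterate m_{i+1} = d_i*a_i - m_i, d_{i+1} = (775 - m_{i+1}^2)/d_i, a_{i+1} = floor((a_0 + m_{i+1})/d_{i+1}):
  m_1 = 1*27 - 0 = 27, d_1 = (775 - 27^2)/1 = 46/1 = 46, a_1 = floor((27 + 27)/46) = 1.
  m_2 = 46*1 - 27 = 19, d_2 = (775 - 19^2)/46 = 414/46 = 9, a_2 = floor((27 + 19)/9) = 5.
  m_3 = 9*5 - 19 = 26, d_3 = (775 - 26^2)/9 = 99/9 = 11, a_3 = floor((27 + 26)/11) = 4.
  m_4 = 11*4 - 26 = 18, d_4 = (775 - 18^2)/11 = 451/11 = 41, a_4 = floor((27 + 18)/41) = 1.
  m_5 = 41*1 - 18 = 23, d_5 = (775 - 23^2)/41 = 246/41 = 6, a_5 = floor((27 + 23)/6) = 8.
  m_6 = 6*8 - 23 = 25, d_6 = (775 - 25^2)/6 = 150/6 = 25, a_6 = floor((27 + 25)/25) = 2.
  m_7 = 25*2 - 25 = 25, d_7 = (775 - 25^2)/25 = 150/25 = 6, a_7 = floor((27 + 25)/6) = 8.
  m_8 = 6*8 - 25 = 23, d_8 = (775 - 23^2)/6 = 246/6 = 41, a_8 = floor((27 + 23)/41) = 1.
  m_9 = 41*1 - 23 = 18, d_9 = (775 - 18^2)/41 = 451/41 = 11, a_9 = floor((27 + 18)/11) = 4.
  m_10 = 11*4 - 18 = 26, d_10 = (775 - 26^2)/11 = 99/11 = 9, a_10 = floor((27 + 26)/9) = 5.
  m_11 = 9*5 - 26 = 19, d_11 = (775 - 19^2)/9 = 414/9 = 46, a_11 = floor((27 + 19)/46) = 1.
  m_12 = 46*1 - 19 = 27, d_12 = (775 - 27^2)/46 = 46/46 = 1, a_12 = floor((27 + 27)/1) = 54.
  m_13 = 1*54 - 27 = 27, d_13 = (775 - 27^2)/1 = 46/1 = 46: (m_13, d_13) = (m_1, d_1) = (27, 46), so from here the quotients repeat a_1, ..., a_12; the period length is 12.
Hence the expansion of sqrt(775) is a_0 = 27 followed by the repeating block 1, 5, 4, 1, 8, 2, 8, 1, 4, 5, 1, 54 (period 12).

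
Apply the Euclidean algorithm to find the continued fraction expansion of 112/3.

Run the Euclidean algorithm on 112 and 3; the successive quotients are the partial quotients a_0, a_1, ... (each step inverts the fractional part left over by the previous one):
  112 = 37*3 + 1, so a_0 = 37.
  3 = 3*1 + 0, so a_1 = 3.
The remainder reaches 0 after 2 divisions, so the expansion has 2 partial quotients, read off in order.

[37; 3]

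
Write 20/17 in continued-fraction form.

Run the Euclidean algorithm on 20 and 17; the successive quotients are the partial quotients a_0, a_1, ... (each step inverts the fractional part left over by the previous one):
  20 = 1*17 + 3, so a_0 = 1.
  17 = 5*3 + 2, so a_1 = 5.
  3 = 1*2 + 1, so a_2 = 1.
  2 = 2*1 + 0, so a_3 = 2.
The remainder reaches 0 after 4 divisions, so the expansion has 4 partial quotients, read off in order.

[1; 5, 1, 2]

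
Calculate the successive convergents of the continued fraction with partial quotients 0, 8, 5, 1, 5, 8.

0/1, 1/8, 5/41, 6/49, 35/286, 286/2337

Using the convergent recurrence p_i = a_i*p_{i-1} + p_{i-2}, q_i = a_i*q_{i-1} + q_{i-2} with p_{-2}=0, p_{-1}=1, q_{-2}=1, q_{-1}=0:
  i=0: a_0=0, p_0 = 0*1 + 0 = 0, q_0 = 0*0 + 1 = 1.
  i=1: a_1=8, p_1 = 8*0 + 1 = 1, q_1 = 8*1 + 0 = 8.
  i=2: a_2=5, p_2 = 5*1 + 0 = 5, q_2 = 5*8 + 1 = 41.
  i=3: a_3=1, p_3 = 1*5 + 1 = 6, q_3 = 1*41 + 8 = 49.
  i=4: a_4=5, p_4 = 5*6 + 5 = 35, q_4 = 5*49 + 41 = 286.
  i=5: a_5=8, p_5 = 8*35 + 6 = 286, q_5 = 8*286 + 49 = 2337.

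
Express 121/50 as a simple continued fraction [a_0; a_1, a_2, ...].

Run the Euclidean algorithm on 121 and 50; the successive quotients are the partial quotients a_0, a_1, ... (each step inverts the fractional part left over by the previous one):
  121 = 2*50 + 21, so a_0 = 2.
  50 = 2*21 + 8, so a_1 = 2.
  21 = 2*8 + 5, so a_2 = 2.
  8 = 1*5 + 3, so a_3 = 1.
  5 = 1*3 + 2, so a_4 = 1.
  3 = 1*2 + 1, so a_5 = 1.
  2 = 2*1 + 0, so a_6 = 2.
The remainder reaches 0 after 7 divisions, so the expansion has 7 partial quotients, read off in order.

[2; 2, 2, 1, 1, 1, 2]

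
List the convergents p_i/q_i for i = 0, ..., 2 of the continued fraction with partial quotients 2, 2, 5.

2/1, 5/2, 27/11

Using the convergent recurrence p_i = a_i*p_{i-1} + p_{i-2}, q_i = a_i*q_{i-1} + q_{i-2} with p_{-2}=0, p_{-1}=1, q_{-2}=1, q_{-1}=0:
  i=0: a_0=2, p_0 = 2*1 + 0 = 2, q_0 = 2*0 + 1 = 1.
  i=1: a_1=2, p_1 = 2*2 + 1 = 5, q_1 = 2*1 + 0 = 2.
  i=2: a_2=5, p_2 = 5*5 + 2 = 27, q_2 = 5*2 + 1 = 11.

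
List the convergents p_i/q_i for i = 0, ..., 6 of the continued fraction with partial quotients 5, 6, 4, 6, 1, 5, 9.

Using the convergent recurrence p_i = a_i*p_{i-1} + p_{i-2}, q_i = a_i*q_{i-1} + q_{i-2} with p_{-2}=0, p_{-1}=1, q_{-2}=1, q_{-1}=0:
  i=0: a_0=5, p_0 = 5*1 + 0 = 5, q_0 = 5*0 + 1 = 1.
  i=1: a_1=6, p_1 = 6*5 + 1 = 31, q_1 = 6*1 + 0 = 6.
  i=2: a_2=4, p_2 = 4*31 + 5 = 129, q_2 = 4*6 + 1 = 25.
  i=3: a_3=6, p_3 = 6*129 + 31 = 805, q_3 = 6*25 + 6 = 156.
  i=4: a_4=1, p_4 = 1*805 + 129 = 934, q_4 = 1*156 + 25 = 181.
  i=5: a_5=5, p_5 = 5*934 + 805 = 5475, q_5 = 5*181 + 156 = 1061.
  i=6: a_6=9, p_6 = 9*5475 + 934 = 50209, q_6 = 9*1061 + 181 = 9730.

5/1, 31/6, 129/25, 805/156, 934/181, 5475/1061, 50209/9730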